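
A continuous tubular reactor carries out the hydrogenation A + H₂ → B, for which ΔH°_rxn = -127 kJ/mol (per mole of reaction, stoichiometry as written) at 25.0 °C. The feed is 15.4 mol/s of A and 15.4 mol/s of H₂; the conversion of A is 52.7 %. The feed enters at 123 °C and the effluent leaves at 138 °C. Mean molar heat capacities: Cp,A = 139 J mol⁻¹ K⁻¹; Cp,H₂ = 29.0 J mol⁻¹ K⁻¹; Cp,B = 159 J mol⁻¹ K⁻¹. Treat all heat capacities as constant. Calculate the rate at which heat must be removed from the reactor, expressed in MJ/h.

Q_out = 3600 MJ/h

Extent of reaction ξ = 0.527 × 15.4 = 8.1158 mol/s
Reaction term: ξ·ΔH°_rxn = 8.1158 × -127 = -1030.7 kJ/s
Sensible, feed 123→25 °C: -253.55 kJ/s
Outlet flows (mol/s): A 7.2842, H₂ 7.2842, B 8.1158
Sensible, products 25→138 °C: 284.1 kJ/s
Q = ΔH = -1000.2 kJ/s = -1000.2 kW
Heat removed = 3600.5 MJ/h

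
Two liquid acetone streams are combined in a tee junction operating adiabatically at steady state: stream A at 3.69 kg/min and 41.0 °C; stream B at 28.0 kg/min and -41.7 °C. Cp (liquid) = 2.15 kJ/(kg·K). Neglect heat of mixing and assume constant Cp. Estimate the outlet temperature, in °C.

Energy balance with Q = 0: Σ ṁᵢCp,ᵢ(T_out − Tᵢ) = 0
Σ ṁᵢCp,ᵢTᵢ = 3.69×2.15×41.0 + 28.0×2.15×-41.7 = -2185.1
Σ ṁᵢCp,ᵢ = 3.69×2.15 + 28.0×2.15 = 68.133
T_out = -2185.1 / 68.133 = -32.07 °C

T_out = -32.1 °C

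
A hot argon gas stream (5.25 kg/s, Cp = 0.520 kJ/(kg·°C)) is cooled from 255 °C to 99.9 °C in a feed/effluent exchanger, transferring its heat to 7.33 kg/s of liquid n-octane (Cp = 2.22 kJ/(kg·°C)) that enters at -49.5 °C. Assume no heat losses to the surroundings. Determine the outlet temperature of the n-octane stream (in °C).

Heat released by hot stream: Q = 5.25 × 0.520 × (255 − 99.9) = 423.42 kJ/s
Energy balance on cold side (adiabatic exchanger): Q = ṁ_c·Cp_c·(T_c,out − T_c,in)
T_c,out = -49.5 + 423.42/(7.33 × 2.22) = -23.479 °C

T_c,out = -23.5 °C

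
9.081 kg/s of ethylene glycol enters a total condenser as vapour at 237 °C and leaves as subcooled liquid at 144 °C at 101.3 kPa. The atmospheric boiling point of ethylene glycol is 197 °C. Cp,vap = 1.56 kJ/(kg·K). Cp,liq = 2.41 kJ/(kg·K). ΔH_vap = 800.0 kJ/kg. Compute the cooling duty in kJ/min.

vapour 237→197 °C: -62.4 kJ/kg
condensation at 197 °C: -800 kJ/kg
liquid 197→144 °C: -127.73 kJ/kg
Δh = -62.4 + -800 + -127.73 = -990.13 kJ/kg
Q = ṁ·Δh = 9.081 kg/s × -990.13 kJ/kg = -8991.4 kJ/s
|Q| = 8991.4 kW = 539480 kJ/min

Q_c = 539000 kJ/min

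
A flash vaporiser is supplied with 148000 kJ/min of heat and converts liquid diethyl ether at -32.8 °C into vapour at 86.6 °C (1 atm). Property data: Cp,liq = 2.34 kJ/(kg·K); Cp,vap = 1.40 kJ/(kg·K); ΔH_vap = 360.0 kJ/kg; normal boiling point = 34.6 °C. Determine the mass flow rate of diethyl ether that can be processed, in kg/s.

Δh = 2.34×(34.6−-32.8) + 360.0 + 1.40×(86.6−34.6) = 590.52 kJ/kg
Q = 148000 kJ/min = 2466.7 kJ/s = 2466.7 kJ/s
ṁ = Q/Δh = 2466.7 / 590.52 = 4.1771 kg/s

ṁ = 4.18 kg/s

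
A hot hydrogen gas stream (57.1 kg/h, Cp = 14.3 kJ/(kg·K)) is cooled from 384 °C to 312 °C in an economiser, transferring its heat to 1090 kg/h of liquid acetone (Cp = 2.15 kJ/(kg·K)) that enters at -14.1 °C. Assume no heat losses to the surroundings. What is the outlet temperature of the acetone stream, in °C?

T_c,out = 11.0 °C

Heat released by hot stream: Q = 57.1 × 14.3 × (384 − 312) = 58790 kJ/h
Energy balance on cold side (adiabatic exchanger): Q = ṁ_c·Cp_c·(T_c,out − T_c,in)
T_c,out = -14.1 + 58790/(1090 × 2.15) = 10.986 °C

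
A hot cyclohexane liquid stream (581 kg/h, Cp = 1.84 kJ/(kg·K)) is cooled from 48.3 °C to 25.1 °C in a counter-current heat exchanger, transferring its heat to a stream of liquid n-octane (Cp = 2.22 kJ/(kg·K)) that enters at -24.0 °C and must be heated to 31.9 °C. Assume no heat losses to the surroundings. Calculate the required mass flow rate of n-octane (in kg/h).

Heat released by hot stream: Q = 581 × 1.84 × (48.3 − 25.1) = 24802 kJ/h
Energy balance on cold side (adiabatic exchanger): Q = ṁ_c·Cp_c·(T_c,out − T_c,in)
ṁ_c = 24802 / [2.22 × (31.9 − -24.0)] = 199.86 kg/h

ṁ_c = 200 kg/h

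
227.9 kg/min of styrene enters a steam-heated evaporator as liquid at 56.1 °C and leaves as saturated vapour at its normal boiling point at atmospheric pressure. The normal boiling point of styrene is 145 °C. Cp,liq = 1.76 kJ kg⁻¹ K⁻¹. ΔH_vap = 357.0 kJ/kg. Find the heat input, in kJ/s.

liquid 56.1→145 °C: 156.46 kJ/kg
vaporisation at 145 °C: 357 kJ/kg
Δh = 156.46 + 357 = 513.46 kJ/kg
Q = ṁ·Δh = 227.9 kg/min × 513.46 kJ/kg = 117020 kJ/min
|Q| = 1950.3 kW

Q = 1950 kJ/s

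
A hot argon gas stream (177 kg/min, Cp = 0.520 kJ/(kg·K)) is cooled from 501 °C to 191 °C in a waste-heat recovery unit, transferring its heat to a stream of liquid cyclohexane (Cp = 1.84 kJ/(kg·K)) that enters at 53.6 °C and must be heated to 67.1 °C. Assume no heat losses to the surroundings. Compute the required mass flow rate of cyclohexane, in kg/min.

ṁ_c = 1150 kg/min

Heat released by hot stream: Q = 177 × 0.520 × (501 − 191) = 28532 kJ/min
Energy balance on cold side (adiabatic exchanger): Q = ṁ_c·Cp_c·(T_c,out − T_c,in)
ṁ_c = 28532 / [1.84 × (67.1 − 53.6)] = 1148.6 kg/min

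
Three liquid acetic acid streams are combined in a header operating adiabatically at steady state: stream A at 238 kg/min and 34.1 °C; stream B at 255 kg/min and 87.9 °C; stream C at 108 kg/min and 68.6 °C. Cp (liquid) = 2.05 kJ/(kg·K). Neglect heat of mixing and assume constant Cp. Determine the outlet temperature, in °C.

T_out = 63.1 °C

Adiabatic, steady state ⇒ Σ ṁᵢCp,ᵢ(T_out − Tᵢ) = 0
T_out = Σ ṁᵢCp,ᵢTᵢ / Σ ṁᵢCp,ᵢ
      = 77775 / 1232 = 63.127 °C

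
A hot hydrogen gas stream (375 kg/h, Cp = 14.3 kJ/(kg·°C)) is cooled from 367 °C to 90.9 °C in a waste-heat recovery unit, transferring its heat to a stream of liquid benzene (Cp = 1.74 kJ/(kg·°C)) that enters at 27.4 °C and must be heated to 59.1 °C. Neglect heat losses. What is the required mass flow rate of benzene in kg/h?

Heat released by hot stream: Q = 375 × 14.3 × (367 − 90.9) = 1.4806e+06 kJ/h
Energy balance on cold side (adiabatic exchanger): Q = ṁ_c·Cp_c·(T_c,out − T_c,in)
ṁ_c = 1.4806e+06 / [1.74 × (59.1 − 27.4)] = 26843 kg/h

ṁ_c = 26800 kg/h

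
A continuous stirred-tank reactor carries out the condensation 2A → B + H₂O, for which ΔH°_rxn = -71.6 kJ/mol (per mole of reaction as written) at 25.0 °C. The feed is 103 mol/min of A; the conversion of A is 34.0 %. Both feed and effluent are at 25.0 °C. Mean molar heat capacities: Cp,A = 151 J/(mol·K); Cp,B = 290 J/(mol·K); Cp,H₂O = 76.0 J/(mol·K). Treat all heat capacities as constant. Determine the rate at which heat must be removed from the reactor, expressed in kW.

Q_out = 20.9 kW

Extent of reaction ξ = 0.340 × 103 / 2 = 17.51 mol/min
Reaction term: ξ·ΔH°_rxn = 17.51 × -71.6 = -1253.7 kJ/min
Q = ΔH = -1253.7 kJ/min = -20.895 kW
Heat removed = 20.895 kW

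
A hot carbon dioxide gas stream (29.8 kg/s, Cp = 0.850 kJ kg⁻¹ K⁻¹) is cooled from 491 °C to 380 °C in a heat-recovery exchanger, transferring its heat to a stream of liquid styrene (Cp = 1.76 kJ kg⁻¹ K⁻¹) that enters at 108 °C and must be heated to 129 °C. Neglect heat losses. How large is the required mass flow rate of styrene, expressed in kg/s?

ṁ_c = 76.1 kg/s

Heat released by hot stream: Q = 29.8 × 0.850 × (491 − 380) = 2811.6 kJ/s
Energy balance on cold side (adiabatic exchanger): Q = ṁ_c·Cp_c·(T_c,out − T_c,in)
ṁ_c = 2811.6 / [1.76 × (129 − 108)] = 76.072 kg/s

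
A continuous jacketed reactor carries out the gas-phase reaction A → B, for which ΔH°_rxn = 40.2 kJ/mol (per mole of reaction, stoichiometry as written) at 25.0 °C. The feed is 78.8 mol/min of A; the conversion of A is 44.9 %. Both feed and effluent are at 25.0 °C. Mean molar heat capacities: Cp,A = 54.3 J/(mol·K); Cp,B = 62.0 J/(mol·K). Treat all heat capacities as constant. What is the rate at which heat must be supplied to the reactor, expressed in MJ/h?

Extent of reaction ξ = 0.449 × 78.8 = 35.381 mol/min
Reaction term: ξ·ΔH°_rxn = 35.381 × 40.2 = 1422.3 kJ/min
Q = ΔH = 1422.3 kJ/min = 23.705 kW
Heat supplied = 85.339 MJ/h

Q_in = 85.3 MJ/h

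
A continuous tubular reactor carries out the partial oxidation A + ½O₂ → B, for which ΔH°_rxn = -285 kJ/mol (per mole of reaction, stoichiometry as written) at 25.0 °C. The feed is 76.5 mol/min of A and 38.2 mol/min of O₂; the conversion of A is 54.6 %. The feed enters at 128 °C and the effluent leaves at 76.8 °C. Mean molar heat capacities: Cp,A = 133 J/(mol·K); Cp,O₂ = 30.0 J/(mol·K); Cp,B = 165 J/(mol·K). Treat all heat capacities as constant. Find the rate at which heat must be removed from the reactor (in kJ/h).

Q_out = 747000 kJ/h

Extent of reaction ξ = 0.546 × 76.5 = 41.769 mol/min
Reaction term: ξ·ΔH°_rxn = 41.769 × -285 = -11904 kJ/min
Sensible, feed 128→25 °C: -1166 kJ/min
Outlet flows (mol/min): A 34.731, O₂ 17.316, B 41.769
Sensible, products 25→76.8 °C: 623.18 kJ/min
Q = ΔH = -12447 kJ/min = -207.45 kW
Heat removed = 746820 kJ/h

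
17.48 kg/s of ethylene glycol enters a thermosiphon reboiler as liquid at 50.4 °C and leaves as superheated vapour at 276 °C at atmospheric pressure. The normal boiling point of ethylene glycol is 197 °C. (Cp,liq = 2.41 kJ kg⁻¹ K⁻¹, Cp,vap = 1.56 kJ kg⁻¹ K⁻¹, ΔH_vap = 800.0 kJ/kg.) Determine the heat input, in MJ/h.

Q = 80300 MJ/h

liquid 50.4→197 °C: 353.31 kJ/kg
vaporisation at 197 °C: 800 kJ/kg
vapour 197→276 °C: 123.24 kJ/kg
Δh = 353.31 + 800 + 123.24 = 1276.5 kJ/kg
Q = ṁ·Δh = 17.48 kg/s × 1276.5 kJ/kg = 22314 kJ/s
|Q| = 22314 kW = 80330 MJ/h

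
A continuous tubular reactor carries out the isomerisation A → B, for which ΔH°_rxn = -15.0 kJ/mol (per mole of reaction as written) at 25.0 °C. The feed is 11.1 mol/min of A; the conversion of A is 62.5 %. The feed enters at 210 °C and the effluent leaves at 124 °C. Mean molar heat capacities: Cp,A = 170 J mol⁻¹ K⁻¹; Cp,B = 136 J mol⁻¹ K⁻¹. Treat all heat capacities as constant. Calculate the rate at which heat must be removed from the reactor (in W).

Q_out = 4830 W

Extent of reaction ξ = 0.625 × 11.1 = 6.9375 mol/min
Reaction term: ξ·ΔH°_rxn = 6.9375 × -15.0 = -104.06 kJ/min
Sensible, feed 210→25 °C: -349.1 kJ/min
Outlet flows (mol/min): A 4.1625, B 6.9375
Sensible, products 25→124 °C: 163.46 kJ/min
Q = ΔH = -289.7 kJ/min = -4.8283 kW
Heat removed = 4828.3 W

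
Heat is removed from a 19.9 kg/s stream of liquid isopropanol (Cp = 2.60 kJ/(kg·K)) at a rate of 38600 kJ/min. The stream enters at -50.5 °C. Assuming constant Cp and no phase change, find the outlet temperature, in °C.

Q = 38600 kJ/min = 643.33 kJ/s
ΔT = Q/(ṁ·Cp) = 643.33/(19.9×2.60) = 12.434 K
T_out = -50.5 − 12.434 = -62.934 °C

T_out = -62.9 °C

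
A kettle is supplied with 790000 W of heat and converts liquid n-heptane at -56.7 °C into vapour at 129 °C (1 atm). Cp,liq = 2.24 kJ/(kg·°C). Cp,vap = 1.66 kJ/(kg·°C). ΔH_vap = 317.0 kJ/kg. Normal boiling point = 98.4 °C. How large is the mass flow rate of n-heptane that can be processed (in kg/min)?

ṁ = 66.3 kg/min

Δh = 2.24×(98.4−-56.7) + 317.0 + 1.66×(129−98.4) = 715.22 kJ/kg
Q = 790000 W = 790 kJ/s = 47400 kJ/min
ṁ = Q/Δh = 47400 / 715.22 = 66.273 kg/min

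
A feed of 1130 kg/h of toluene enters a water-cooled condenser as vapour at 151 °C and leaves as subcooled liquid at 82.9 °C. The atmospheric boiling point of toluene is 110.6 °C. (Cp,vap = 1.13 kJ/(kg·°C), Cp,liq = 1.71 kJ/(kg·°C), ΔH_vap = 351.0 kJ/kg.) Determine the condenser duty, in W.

vapour 151→110.6 °C: -45.652 kJ/kg
condensation at 110.6 °C: -351 kJ/kg
liquid 110.6→82.9 °C: -47.367 kJ/kg
Δh = -45.652 + -351 + -47.367 = -444.02 kJ/kg
Q = ṁ·Δh = 1130 kg/h × -444.02 kJ/kg = -501740 kJ/h
|Q| = 139.37 kW = 139370 W

Q_c = 139000 W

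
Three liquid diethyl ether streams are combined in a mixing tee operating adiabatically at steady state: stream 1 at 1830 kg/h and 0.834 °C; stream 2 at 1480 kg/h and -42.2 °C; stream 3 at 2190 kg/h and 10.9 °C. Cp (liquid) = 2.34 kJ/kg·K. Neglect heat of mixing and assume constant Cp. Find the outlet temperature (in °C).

T_out = -6.74 °C

No heat crosses the boundary, so H_out = H_in.
T_out = Σ ṁᵢCp,ᵢTᵢ / Σ ṁᵢCp,ᵢ
      = -86718 / 12870 = -6.738 °C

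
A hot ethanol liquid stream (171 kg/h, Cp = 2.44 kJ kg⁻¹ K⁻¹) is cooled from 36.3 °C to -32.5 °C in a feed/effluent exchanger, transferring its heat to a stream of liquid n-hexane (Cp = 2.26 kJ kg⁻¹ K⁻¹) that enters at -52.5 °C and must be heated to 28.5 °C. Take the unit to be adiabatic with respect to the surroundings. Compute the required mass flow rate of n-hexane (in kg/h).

ṁ_c = 157 kg/h

Heat released by hot stream: Q = 171 × 2.44 × (36.3 − -32.5) = 28706 kJ/h
Energy balance on cold side (adiabatic exchanger): Q = ṁ_c·Cp_c·(T_c,out − T_c,in)
ṁ_c = 28706 / [2.26 × (28.5 − -52.5)] = 156.81 kg/h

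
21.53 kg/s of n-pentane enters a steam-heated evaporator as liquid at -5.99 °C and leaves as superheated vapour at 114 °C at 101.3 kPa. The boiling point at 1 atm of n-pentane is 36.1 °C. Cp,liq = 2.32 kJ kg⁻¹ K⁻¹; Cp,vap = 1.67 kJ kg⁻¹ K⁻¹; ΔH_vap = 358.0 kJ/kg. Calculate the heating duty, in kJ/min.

Q = 757000 kJ/min

liquid -5.99→36.1 °C: 97.649 kJ/kg
vaporisation at 36.1 °C: 358 kJ/kg
vapour 36.1→114 °C: 130.09 kJ/kg
Δh = 97.649 + 358 + 130.09 = 585.74 kJ/kg
Q = ṁ·Δh = 21.53 kg/s × 585.74 kJ/kg = 12611 kJ/s
|Q| = 12611 kW = 756660 kJ/min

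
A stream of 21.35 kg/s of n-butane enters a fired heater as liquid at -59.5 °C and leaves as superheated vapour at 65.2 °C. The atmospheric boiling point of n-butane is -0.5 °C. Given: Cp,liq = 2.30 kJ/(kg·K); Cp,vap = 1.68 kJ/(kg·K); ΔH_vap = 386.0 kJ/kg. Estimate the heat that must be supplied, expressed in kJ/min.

liquid -59.5→-0.5 °C: 135.7 kJ/kg
vaporisation at -0.5 °C: 386 kJ/kg
vapour -0.5→65.2 °C: 110.38 kJ/kg
Δh = 135.7 + 386 + 110.38 = 632.08 kJ/kg
Q = ṁ·Δh = 21.35 kg/s × 632.08 kJ/kg = 13495 kJ/s
|Q| = 13495 kW = 809690 kJ/min

Q = 810000 kJ/min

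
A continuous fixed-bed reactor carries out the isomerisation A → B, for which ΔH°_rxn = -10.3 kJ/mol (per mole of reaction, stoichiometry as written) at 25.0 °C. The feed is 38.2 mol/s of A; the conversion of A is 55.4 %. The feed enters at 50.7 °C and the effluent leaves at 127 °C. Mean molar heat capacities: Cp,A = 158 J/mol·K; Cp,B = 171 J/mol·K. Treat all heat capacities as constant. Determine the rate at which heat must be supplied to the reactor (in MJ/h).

Q_in = 974 MJ/h

Extent of reaction ξ = 0.554 × 38.2 = 21.163 mol/s
Reaction term: ξ·ΔH°_rxn = 21.163 × -10.3 = -217.98 kJ/s
Sensible, feed 50.7→25 °C: -155.11 kJ/s
Outlet flows (mol/s): A 17.037, B 21.163
Sensible, products 25→127 °C: 643.69 kJ/s
Q = ΔH = 270.6 kJ/s = 270.6 kW
Heat supplied = 974.16 MJ/h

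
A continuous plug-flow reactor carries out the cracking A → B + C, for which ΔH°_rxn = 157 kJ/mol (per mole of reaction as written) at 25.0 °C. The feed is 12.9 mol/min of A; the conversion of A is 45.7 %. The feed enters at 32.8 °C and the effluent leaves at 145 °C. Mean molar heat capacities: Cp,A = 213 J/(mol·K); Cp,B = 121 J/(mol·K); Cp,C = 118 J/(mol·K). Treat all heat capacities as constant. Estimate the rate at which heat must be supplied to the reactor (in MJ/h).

Extent of reaction ξ = 0.457 × 12.9 = 5.8953 mol/min
Reaction term: ξ·ΔH°_rxn = 5.8953 × 157 = 925.56 kJ/min
Sensible, feed 32.8→25 °C: -21.432 kJ/min
Outlet flows (mol/min): A 7.0047, B 5.8953, C 5.8953
Sensible, products 25→145 °C: 348.12 kJ/min
Q = ΔH = 1252.2 kJ/min = 20.871 kW
Heat supplied = 75.135 MJ/h

Q_in = 75.1 MJ/h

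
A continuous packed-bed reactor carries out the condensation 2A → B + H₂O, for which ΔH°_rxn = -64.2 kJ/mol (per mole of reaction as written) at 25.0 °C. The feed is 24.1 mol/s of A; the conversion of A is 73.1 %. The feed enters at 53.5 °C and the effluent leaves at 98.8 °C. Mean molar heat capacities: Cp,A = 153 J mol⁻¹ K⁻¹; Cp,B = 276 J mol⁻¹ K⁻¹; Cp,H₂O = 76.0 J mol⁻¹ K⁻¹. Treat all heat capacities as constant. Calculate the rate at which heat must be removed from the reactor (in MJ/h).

Extent of reaction ξ = 0.731 × 24.1 / 2 = 8.8086 mol/s
Reaction term: ξ·ΔH°_rxn = 8.8086 × -64.2 = -565.51 kJ/s
Sensible, feed 53.5→25 °C: -105.09 kJ/s
Outlet flows (mol/s): A 6.4829, B 8.8086, H₂O 8.8086
Sensible, products 25→98.8 °C: 302.03 kJ/s
Q = ΔH = -368.57 kJ/s = -368.57 kW
Heat removed = 1326.9 MJ/h

Q_out = 1330 MJ/h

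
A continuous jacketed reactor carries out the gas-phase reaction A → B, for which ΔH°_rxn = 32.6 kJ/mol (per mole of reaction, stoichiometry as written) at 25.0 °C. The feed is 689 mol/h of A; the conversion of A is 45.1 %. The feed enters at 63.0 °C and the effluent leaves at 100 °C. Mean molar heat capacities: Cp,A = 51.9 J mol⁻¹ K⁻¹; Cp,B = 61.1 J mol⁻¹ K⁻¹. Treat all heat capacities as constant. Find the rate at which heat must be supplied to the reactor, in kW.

Q_in = 3.24 kW

Extent of reaction ξ = 0.451 × 689 = 310.74 mol/h
Reaction term: ξ·ΔH°_rxn = 310.74 × 32.6 = 10130 kJ/h
Sensible, feed 63.0→25 °C: -1358.8 kJ/h
Outlet flows (mol/h): A 378.26, B 310.74
Sensible, products 25→100 °C: 2896.3 kJ/h
Q = ΔH = 11668 kJ/h = 3.241 kW
Heat supplied = 3.241 kW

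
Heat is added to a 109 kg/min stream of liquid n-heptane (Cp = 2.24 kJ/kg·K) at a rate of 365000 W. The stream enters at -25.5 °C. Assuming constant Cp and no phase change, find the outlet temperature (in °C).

Q = 365000 W = 21900 kJ/min
ΔT = Q/(ṁ·Cp) = 21900/(109×2.24) = 89.695 K
T_out = -25.5 + 89.695 = 64.195 °C

T_out = 64.2 °C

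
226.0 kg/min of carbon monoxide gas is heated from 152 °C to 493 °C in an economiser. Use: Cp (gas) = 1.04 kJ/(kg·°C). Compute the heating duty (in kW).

Q = 1340 kW

Q = ṁ·Cp·ΔT = 226.0 × 1.04 × (493 − 152) = 80149 kJ/min
Converting: 80149 / 60 s = 1335.8 kW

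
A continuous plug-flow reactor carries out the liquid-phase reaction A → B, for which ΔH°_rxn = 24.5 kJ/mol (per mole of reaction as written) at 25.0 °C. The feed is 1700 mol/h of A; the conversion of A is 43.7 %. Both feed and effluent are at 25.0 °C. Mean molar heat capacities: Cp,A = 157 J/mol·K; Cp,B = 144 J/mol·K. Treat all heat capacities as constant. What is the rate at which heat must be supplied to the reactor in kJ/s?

Q_in = 5.06 kJ/s

Extent of reaction ξ = 0.437 × 1700 = 742.9 mol/h
Reaction term: ξ·ΔH°_rxn = 742.9 × 24.5 = 18201 kJ/h
Q = ΔH = 18201 kJ/h = 5.0558 kW
Heat supplied = 5.0558 kJ/s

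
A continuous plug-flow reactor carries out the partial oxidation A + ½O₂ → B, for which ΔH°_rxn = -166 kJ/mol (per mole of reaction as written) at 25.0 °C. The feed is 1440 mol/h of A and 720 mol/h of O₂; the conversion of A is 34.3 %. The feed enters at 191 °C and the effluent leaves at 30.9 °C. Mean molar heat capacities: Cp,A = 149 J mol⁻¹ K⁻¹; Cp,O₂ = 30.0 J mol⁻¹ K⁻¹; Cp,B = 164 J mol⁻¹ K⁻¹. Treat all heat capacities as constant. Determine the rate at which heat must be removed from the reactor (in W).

Q_out = 33300 W

Extent of reaction ξ = 0.343 × 1440 = 493.92 mol/h
Reaction term: ξ·ΔH°_rxn = 493.92 × -166 = -81991 kJ/h
Sensible, feed 191→25 °C: -39203 kJ/h
Outlet flows (mol/h): A 946.08, O₂ 473.04, B 493.92
Sensible, products 25→30.9 °C: 1393.3 kJ/h
Q = ΔH = -119800 kJ/h = -33.278 kW
Heat removed = 33278 W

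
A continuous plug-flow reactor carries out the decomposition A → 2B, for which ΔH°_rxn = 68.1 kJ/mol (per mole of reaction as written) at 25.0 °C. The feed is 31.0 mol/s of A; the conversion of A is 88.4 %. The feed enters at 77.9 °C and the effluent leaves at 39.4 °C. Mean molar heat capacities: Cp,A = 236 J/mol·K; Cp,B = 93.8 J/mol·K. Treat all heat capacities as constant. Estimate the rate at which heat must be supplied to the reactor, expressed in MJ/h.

Q_in = 5640 MJ/h

Extent of reaction ξ = 0.884 × 31.0 = 27.404 mol/s
Reaction term: ξ·ΔH°_rxn = 27.404 × 68.1 = 1866.2 kJ/s
Sensible, feed 77.9→25 °C: -387.02 kJ/s
Outlet flows (mol/s): A 3.596, B 54.808
Sensible, products 25→39.4 °C: 86.251 kJ/s
Q = ΔH = 1565.4 kJ/s = 1565.4 kW
Heat supplied = 5635.6 MJ/h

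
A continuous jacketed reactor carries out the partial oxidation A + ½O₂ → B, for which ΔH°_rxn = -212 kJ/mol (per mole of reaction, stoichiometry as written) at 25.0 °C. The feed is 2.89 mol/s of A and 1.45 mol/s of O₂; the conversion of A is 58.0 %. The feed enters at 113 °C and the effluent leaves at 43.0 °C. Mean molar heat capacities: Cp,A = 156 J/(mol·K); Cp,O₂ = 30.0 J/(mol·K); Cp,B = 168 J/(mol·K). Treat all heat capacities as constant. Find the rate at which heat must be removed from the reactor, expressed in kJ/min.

Extent of reaction ξ = 0.580 × 2.89 = 1.6762 mol/s
Reaction term: ξ·ΔH°_rxn = 1.6762 × -212 = -355.35 kJ/s
Sensible, feed 113→25 °C: -43.502 kJ/s
Outlet flows (mol/s): A 1.2138, O₂ 0.6119, B 1.6762
Sensible, products 25→43.0 °C: 8.8076 kJ/s
Q = ΔH = -390.05 kJ/s = -390.05 kW
Heat removed = 23403 kJ/min

Q_out = 23400 kJ/min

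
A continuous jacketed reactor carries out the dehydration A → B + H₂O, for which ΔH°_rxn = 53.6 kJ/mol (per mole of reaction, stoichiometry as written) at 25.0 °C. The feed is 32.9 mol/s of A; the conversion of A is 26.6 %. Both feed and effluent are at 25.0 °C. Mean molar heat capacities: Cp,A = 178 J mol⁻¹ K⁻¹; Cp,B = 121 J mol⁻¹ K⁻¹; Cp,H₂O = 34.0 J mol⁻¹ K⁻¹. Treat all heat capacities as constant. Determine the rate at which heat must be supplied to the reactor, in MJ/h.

Q_in = 1690 MJ/h

Extent of reaction ξ = 0.266 × 32.9 = 8.7514 mol/s
Reaction term: ξ·ΔH°_rxn = 8.7514 × 53.6 = 469.08 kJ/s
Q = ΔH = 469.08 kJ/s = 469.08 kW
Heat supplied = 1688.7 MJ/h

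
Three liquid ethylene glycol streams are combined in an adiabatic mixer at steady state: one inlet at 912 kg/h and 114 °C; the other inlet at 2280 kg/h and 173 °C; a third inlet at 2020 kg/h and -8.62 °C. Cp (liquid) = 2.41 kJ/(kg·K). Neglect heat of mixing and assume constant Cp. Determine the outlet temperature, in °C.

No heat crosses the boundary, so H_out = H_in.
T_out = Σ ṁᵢCp,ᵢTᵢ / Σ ṁᵢCp,ᵢ
      = 1.1592e+06 / 12561 = 92.286 °C

T_out = 92.3 °C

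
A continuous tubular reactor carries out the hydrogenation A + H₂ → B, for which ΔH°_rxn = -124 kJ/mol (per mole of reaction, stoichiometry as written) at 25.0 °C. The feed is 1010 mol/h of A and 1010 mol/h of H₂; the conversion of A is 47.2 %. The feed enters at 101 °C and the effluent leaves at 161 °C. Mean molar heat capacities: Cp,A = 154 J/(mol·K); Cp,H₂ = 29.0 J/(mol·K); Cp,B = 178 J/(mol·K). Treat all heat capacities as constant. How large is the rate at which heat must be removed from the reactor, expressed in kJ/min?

Q_out = 806 kJ/min

Extent of reaction ξ = 0.472 × 1010 = 476.72 mol/h
Reaction term: ξ·ΔH°_rxn = 476.72 × -124 = -59113 kJ/h
Sensible, feed 101→25 °C: -14047 kJ/h
Outlet flows (mol/h): A 533.28, H₂ 533.28, B 476.72
Sensible, products 25→161 °C: 24813 kJ/h
Q = ΔH = -48348 kJ/h = -13.43 kW
Heat removed = 805.79 kJ/min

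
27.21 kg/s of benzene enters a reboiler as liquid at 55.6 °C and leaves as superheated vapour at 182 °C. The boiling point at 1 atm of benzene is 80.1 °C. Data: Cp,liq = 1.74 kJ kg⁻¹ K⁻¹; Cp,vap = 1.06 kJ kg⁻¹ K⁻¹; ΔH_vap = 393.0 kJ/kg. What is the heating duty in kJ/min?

liquid 55.6→80.1 °C: 42.63 kJ/kg
vaporisation at 80.1 °C: 393 kJ/kg
vapour 80.1→182 °C: 108.01 kJ/kg
Δh = 42.63 + 393 + 108.01 = 543.64 kJ/kg
Q = ṁ·Δh = 27.21 kg/s × 543.64 kJ/kg = 14793 kJ/s
|Q| = 14793 kW = 887550 kJ/min

Q = 888000 kJ/min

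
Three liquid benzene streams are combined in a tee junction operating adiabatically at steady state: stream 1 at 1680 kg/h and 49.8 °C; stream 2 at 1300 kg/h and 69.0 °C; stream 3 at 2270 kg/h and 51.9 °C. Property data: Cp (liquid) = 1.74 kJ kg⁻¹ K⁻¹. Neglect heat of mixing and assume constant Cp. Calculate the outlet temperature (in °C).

Adiabatic, steady state ⇒ Σ ṁᵢCp,ᵢ(T_out − Tᵢ) = 0
Σ ṁᵢCp,ᵢTᵢ = 1680×1.74×49.8 + 1300×1.74×69.0 + 2270×1.74×51.9 = 506650
Σ ṁᵢCp,ᵢ = 1680×1.74 + 1300×1.74 + 2270×1.74 = 9135
T_out = 506650 / 9135 = 55.462 °C

T_out = 55.5 °C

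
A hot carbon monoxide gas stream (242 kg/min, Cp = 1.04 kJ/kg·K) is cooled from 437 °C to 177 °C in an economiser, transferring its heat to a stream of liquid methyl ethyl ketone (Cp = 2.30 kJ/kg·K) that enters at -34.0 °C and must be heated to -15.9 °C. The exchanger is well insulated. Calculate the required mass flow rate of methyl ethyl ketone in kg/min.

Heat released by hot stream: Q = 242 × 1.04 × (437 − 177) = 65437 kJ/min
Energy balance on cold side (adiabatic exchanger): Q = ṁ_c·Cp_c·(T_c,out − T_c,in)
ṁ_c = 65437 / [2.30 × (-15.9 − -34.0)] = 1571.9 kg/min

ṁ_c = 1570 kg/min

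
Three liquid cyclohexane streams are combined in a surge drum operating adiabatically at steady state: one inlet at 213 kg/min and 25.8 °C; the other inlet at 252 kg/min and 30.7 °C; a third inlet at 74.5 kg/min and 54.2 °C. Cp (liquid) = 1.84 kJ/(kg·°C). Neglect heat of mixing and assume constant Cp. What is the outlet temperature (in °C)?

Adiabatic, steady state ⇒ Σ ṁᵢCp,ᵢ(T_out − Tᵢ) = 0
Σ ṁᵢCp,ᵢTᵢ = 213×1.84×25.8 + 252×1.84×30.7 + 74.5×1.84×54.2 = 31776
Σ ṁᵢCp,ᵢ = 213×1.84 + 252×1.84 + 74.5×1.84 = 992.68
T_out = 31776 / 992.68 = 32.011 °C

T_out = 32.0 °C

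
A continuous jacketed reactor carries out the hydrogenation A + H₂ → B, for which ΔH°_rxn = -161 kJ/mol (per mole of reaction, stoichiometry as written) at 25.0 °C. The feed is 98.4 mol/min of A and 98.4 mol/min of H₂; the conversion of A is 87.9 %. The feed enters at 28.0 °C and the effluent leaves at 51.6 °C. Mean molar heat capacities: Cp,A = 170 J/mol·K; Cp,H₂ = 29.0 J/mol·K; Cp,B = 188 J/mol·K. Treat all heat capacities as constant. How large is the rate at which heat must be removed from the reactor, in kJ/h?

Q_out = 809000 kJ/h

Extent of reaction ξ = 0.879 × 98.4 = 86.494 mol/min
Reaction term: ξ·ΔH°_rxn = 86.494 × -161 = -13925 kJ/min
Sensible, feed 28.0→25 °C: -58.745 kJ/min
Outlet flows (mol/min): A 11.906, H₂ 11.906, B 86.494
Sensible, products 25→51.6 °C: 495.56 kJ/min
Q = ΔH = -13489 kJ/min = -224.81 kW
Heat removed = 809320 kJ/h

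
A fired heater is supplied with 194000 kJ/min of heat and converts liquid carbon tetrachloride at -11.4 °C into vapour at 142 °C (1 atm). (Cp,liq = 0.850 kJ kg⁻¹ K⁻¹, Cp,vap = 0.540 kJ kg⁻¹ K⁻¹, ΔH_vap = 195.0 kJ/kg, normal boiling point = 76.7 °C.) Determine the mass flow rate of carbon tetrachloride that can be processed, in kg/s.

ṁ = 10.6 kg/s

Δh = 0.850×(76.7−-11.4) + 195.0 + 0.540×(142−76.7) = 305.15 kJ/kg
Q = 194000 kJ/min = 3233.3 kJ/s = 3233.3 kJ/s
ṁ = Q/Δh = 3233.3 / 305.15 = 10.596 kg/s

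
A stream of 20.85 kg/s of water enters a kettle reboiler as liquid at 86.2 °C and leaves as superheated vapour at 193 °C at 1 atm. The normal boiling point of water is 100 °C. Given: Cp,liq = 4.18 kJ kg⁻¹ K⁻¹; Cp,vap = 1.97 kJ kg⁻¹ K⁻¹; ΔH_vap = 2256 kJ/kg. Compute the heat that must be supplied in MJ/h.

liquid 86.2→100 °C: 57.684 kJ/kg
vaporisation at 100 °C: 2256 kJ/kg
vapour 100→193 °C: 183.21 kJ/kg
Δh = 57.684 + 2256 + 183.21 = 2496.9 kJ/kg
Q = ṁ·Δh = 20.85 kg/s × 2496.9 kJ/kg = 52060 kJ/s
|Q| = 52060 kW = 187420 MJ/h

Q = 187000 MJ/h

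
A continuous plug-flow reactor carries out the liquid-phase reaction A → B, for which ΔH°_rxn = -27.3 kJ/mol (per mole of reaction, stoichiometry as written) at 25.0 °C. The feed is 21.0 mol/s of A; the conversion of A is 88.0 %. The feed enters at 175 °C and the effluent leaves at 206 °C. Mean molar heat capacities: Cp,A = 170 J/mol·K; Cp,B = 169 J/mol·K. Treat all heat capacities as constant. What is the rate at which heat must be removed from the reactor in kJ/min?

Q_out = 23800 kJ/min

Extent of reaction ξ = 0.880 × 21.0 = 18.48 mol/s
Reaction term: ξ·ΔH°_rxn = 18.48 × -27.3 = -504.5 kJ/s
Sensible, feed 175→25 °C: -535.5 kJ/s
Outlet flows (mol/s): A 2.52, B 18.48
Sensible, products 25→206 °C: 642.83 kJ/s
Q = ΔH = -397.18 kJ/s = -397.18 kW
Heat removed = 23831 kJ/min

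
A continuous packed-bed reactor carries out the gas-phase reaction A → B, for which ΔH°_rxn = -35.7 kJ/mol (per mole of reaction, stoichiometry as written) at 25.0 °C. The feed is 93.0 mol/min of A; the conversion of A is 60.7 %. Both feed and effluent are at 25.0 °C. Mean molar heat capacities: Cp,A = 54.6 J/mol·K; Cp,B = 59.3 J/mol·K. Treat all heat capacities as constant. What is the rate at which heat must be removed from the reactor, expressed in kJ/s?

Extent of reaction ξ = 0.607 × 93.0 = 56.451 mol/min
Reaction term: ξ·ΔH°_rxn = 56.451 × -35.7 = -2015.3 kJ/min
Q = ΔH = -2015.3 kJ/min = -33.588 kW
Heat removed = 33.588 kJ/s

Q_out = 33.6 kJ/s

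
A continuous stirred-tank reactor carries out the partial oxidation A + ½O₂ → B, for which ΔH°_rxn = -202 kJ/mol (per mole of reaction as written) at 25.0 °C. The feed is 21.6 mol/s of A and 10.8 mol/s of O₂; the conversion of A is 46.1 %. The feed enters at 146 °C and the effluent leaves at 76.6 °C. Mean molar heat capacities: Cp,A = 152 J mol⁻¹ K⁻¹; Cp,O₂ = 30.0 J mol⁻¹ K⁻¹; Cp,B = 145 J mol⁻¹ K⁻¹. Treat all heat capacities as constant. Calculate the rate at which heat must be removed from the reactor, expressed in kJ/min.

Q_out = 136000 kJ/min

Extent of reaction ξ = 0.461 × 21.6 = 9.9576 mol/s
Reaction term: ξ·ΔH°_rxn = 9.9576 × -202 = -2011.4 kJ/s
Sensible, feed 146→25 °C: -436.47 kJ/s
Outlet flows (mol/s): A 11.642, O₂ 5.8212, B 9.9576
Sensible, products 25→76.6 °C: 174.83 kJ/s
Q = ΔH = -2273.1 kJ/s = -2273.1 kW
Heat removed = 136380 kJ/min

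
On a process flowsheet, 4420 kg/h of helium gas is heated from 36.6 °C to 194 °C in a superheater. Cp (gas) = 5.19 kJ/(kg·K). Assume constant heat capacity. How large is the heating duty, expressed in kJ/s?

Q = ṁ·Cp·ΔT = 4420 × 5.19 × (194 − 36.6) = 3.6107e+06 kJ/h
Converting: 3.6107e+06 / 3600 s = 1003 kW

Q = 1000 kJ/s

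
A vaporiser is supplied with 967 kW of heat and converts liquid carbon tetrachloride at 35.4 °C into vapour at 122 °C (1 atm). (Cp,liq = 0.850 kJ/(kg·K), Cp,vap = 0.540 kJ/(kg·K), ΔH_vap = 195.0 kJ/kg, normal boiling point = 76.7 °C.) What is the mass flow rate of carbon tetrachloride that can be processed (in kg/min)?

Δh = 0.850×(76.7−35.4) + 195.0 + 0.540×(122−76.7) = 254.57 kJ/kg
Q = 967 kW = 967 kJ/s = 58020 kJ/min
ṁ = Q/Δh = 58020 / 254.57 = 227.92 kg/min

ṁ = 228 kg/min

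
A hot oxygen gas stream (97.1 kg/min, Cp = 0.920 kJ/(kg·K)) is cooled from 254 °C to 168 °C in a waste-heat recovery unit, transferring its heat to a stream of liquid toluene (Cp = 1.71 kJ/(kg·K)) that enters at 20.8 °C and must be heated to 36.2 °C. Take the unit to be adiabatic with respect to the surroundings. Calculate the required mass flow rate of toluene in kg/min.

Heat released by hot stream: Q = 97.1 × 0.920 × (254 − 168) = 7682.6 kJ/min
Energy balance on cold side (adiabatic exchanger): Q = ṁ_c·Cp_c·(T_c,out − T_c,in)
ṁ_c = 7682.6 / [1.71 × (36.2 − 20.8)] = 291.74 kg/min

ṁ_c = 292 kg/min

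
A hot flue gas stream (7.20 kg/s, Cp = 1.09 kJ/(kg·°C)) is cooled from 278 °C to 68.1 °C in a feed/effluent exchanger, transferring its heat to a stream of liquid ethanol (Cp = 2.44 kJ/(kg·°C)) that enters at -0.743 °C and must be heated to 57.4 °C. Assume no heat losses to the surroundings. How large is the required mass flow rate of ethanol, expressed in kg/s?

Heat released by hot stream: Q = 7.20 × 1.09 × (278 − 68.1) = 1647.3 kJ/s
Energy balance on cold side (adiabatic exchanger): Q = ṁ_c·Cp_c·(T_c,out − T_c,in)
ṁ_c = 1647.3 / [2.44 × (57.4 − -0.743)] = 11.611 kg/s

ṁ_c = 11.6 kg/s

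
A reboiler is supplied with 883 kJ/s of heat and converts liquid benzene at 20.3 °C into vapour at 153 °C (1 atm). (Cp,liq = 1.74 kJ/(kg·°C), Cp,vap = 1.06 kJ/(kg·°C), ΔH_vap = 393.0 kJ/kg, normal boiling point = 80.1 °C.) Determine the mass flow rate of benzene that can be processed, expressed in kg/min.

Δh = 1.74×(80.1−20.3) + 393.0 + 1.06×(153−80.1) = 574.33 kJ/kg
Q = 883 kJ/s = 883 kJ/s = 52980 kJ/min
ṁ = Q/Δh = 52980 / 574.33 = 92.247 kg/min

ṁ = 92.2 kg/min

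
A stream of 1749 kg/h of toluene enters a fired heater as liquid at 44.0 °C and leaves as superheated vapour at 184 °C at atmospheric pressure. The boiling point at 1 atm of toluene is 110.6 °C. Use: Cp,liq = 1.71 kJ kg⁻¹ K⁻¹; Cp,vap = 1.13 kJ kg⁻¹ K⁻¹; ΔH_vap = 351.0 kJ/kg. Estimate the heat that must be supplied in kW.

liquid 44.0→110.6 °C: 113.89 kJ/kg
vaporisation at 110.6 °C: 351 kJ/kg
vapour 110.6→184 °C: 82.942 kJ/kg
Δh = 113.89 + 351 + 82.942 = 547.83 kJ/kg
Q = ṁ·Δh = 1749 kg/h × 547.83 kJ/kg = 958150 kJ/h
|Q| = 266.15 kW

Q = 266 kW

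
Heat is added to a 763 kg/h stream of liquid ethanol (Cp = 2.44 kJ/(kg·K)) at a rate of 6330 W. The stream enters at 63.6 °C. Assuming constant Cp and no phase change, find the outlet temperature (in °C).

T_out = 75.8 °C

Q = 6330 W = 22788 kJ/h
ΔT = Q/(ṁ·Cp) = 22788/(763×2.44) = 12.24 K
T_out = 63.6 + 12.24 = 75.84 °C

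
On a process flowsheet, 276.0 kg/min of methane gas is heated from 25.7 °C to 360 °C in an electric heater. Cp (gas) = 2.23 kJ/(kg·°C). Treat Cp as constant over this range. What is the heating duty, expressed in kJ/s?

Q = 3430 kJ/s

Q = ṁ·Cp·ΔT = 276.0 × 2.23 × (360 − 25.7) = 205750 kJ/min
Converting: 205750 / 60 s = 3429.2 kW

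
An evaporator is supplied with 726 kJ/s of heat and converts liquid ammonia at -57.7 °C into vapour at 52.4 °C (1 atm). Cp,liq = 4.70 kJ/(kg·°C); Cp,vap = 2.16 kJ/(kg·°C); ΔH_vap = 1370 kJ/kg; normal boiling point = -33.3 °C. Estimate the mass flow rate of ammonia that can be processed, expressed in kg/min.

ṁ = 26.1 kg/min

Δh = 4.70×(-33.3−-57.7) + 1370 + 2.16×(52.4−-33.3) = 1669.8 kJ/kg
Q = 726 kJ/s = 726 kJ/s = 43560 kJ/min
ṁ = Q/Δh = 43560 / 1669.8 = 26.087 kg/min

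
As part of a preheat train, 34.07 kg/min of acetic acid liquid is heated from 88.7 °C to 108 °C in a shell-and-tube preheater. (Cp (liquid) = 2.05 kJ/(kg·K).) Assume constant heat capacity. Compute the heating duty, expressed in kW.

Q = 22.5 kW

Q = ṁ·Cp·ΔT = 34.07 × 2.05 × (108 − 88.7) = 1348 kJ/min
Converting: 1348 / 60 s = 22.466 kW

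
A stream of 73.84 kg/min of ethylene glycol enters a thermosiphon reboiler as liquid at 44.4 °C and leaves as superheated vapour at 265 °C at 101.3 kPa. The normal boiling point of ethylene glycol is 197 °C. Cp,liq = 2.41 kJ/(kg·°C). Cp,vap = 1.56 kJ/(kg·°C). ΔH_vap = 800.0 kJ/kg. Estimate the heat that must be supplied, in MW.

liquid 44.4→197 °C: 367.77 kJ/kg
vaporisation at 197 °C: 800 kJ/kg
vapour 197→265 °C: 106.08 kJ/kg
Δh = 367.77 + 800 + 106.08 = 1273.8 kJ/kg
Q = ṁ·Δh = 73.84 kg/min × 1273.8 kJ/kg = 94061 kJ/min
|Q| = 1567.7 kW = 1.5677 MW

Q = 1.57 MW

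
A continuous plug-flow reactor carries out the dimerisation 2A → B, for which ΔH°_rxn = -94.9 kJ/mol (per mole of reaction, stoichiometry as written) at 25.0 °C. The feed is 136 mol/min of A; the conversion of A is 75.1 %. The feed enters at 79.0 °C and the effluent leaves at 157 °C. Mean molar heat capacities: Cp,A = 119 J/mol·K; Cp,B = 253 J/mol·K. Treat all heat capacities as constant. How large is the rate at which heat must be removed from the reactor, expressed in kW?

Q_out = 58.0 kW

Extent of reaction ξ = 0.751 × 136 / 2 = 51.068 mol/min
Reaction term: ξ·ΔH°_rxn = 51.068 × -94.9 = -4846.4 kJ/min
Sensible, feed 79.0→25 °C: -873.94 kJ/min
Outlet flows (mol/min): A 33.864, B 51.068
Sensible, products 25→157 °C: 2237.4 kJ/min
Q = ΔH = -3482.9 kJ/min = -58.048 kW
Heat removed = 58.048 kW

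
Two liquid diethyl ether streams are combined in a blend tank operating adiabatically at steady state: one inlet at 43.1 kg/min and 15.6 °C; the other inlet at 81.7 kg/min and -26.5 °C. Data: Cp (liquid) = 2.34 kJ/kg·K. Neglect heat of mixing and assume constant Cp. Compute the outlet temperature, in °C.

T_out = -12.0 °C

Energy balance with Q = 0: Σ ṁᵢCp,ᵢ(T_out − Tᵢ) = 0
T_out = Σ ṁᵢCp,ᵢTᵢ / Σ ṁᵢCp,ᵢ
      = -3492.9 / 292.03 = -11.961 °C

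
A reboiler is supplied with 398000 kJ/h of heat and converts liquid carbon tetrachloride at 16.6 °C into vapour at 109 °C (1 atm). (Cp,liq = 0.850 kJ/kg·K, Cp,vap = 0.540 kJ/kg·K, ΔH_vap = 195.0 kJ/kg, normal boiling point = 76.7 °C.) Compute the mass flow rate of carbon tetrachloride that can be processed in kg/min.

Δh = 0.850×(76.7−16.6) + 195.0 + 0.540×(109−76.7) = 263.53 kJ/kg
Q = 398000 kJ/h = 110.56 kJ/s = 6633.3 kJ/min
ṁ = Q/Δh = 6633.3 / 263.53 = 25.171 kg/min

ṁ = 25.2 kg/min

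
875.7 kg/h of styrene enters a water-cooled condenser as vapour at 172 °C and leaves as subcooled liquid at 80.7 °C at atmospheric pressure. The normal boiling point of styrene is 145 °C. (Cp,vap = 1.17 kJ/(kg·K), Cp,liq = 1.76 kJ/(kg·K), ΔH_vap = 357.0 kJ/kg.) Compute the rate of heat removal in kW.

vapour 172→145 °C: -31.59 kJ/kg
condensation at 145 °C: -357 kJ/kg
liquid 145→80.7 °C: -113.17 kJ/kg
Δh = -31.59 + -357 + -113.17 = -501.76 kJ/kg
Q = ṁ·Δh = 875.7 kg/h × -501.76 kJ/kg = -439390 kJ/h
|Q| = 122.05 kW

Q_c = 122 kW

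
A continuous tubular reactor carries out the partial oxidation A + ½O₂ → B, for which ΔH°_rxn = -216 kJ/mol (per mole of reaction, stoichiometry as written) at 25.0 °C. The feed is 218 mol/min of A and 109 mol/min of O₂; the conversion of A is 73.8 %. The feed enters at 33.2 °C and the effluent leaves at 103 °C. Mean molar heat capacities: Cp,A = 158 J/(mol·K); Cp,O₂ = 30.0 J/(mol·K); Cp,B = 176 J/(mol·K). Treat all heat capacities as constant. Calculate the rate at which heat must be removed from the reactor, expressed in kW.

Extent of reaction ξ = 0.738 × 218 = 160.88 mol/min
Reaction term: ξ·ΔH°_rxn = 160.88 × -216 = -34751 kJ/min
Sensible, feed 33.2→25 °C: -309.25 kJ/min
Outlet flows (mol/min): A 57.116, O₂ 28.558, B 160.88
Sensible, products 25→103 °C: 2979.3 kJ/min
Q = ΔH = -32081 kJ/min = -534.68 kW
Heat removed = 534.68 kW

Q_out = 535 kW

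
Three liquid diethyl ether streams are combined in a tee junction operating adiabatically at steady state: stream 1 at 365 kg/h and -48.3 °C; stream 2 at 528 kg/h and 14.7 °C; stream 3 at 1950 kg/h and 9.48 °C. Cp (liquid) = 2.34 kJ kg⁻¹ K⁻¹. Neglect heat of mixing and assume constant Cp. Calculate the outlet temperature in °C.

No heat crosses the boundary, so H_out = H_in.
Σ ṁᵢCp,ᵢTᵢ = 365×2.34×-48.3 + 528×2.34×14.7 + 1950×2.34×9.48 = 20166
Σ ṁᵢCp,ᵢ = 365×2.34 + 528×2.34 + 1950×2.34 = 6652.6
T_out = 20166 / 6652.6 = 3.0313 °C

T_out = 3.03 °C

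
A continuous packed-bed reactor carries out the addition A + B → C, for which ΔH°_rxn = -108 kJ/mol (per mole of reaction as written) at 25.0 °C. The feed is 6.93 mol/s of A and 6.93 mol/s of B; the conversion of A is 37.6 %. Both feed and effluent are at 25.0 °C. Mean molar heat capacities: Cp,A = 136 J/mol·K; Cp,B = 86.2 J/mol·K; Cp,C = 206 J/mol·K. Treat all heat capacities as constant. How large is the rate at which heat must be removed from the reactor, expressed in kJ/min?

Q_out = 16900 kJ/min

Extent of reaction ξ = 0.376 × 6.93 = 2.6057 mol/s
Reaction term: ξ·ΔH°_rxn = 2.6057 × -108 = -281.41 kJ/s
Q = ΔH = -281.41 kJ/s = -281.41 kW
Heat removed = 16885 kJ/min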